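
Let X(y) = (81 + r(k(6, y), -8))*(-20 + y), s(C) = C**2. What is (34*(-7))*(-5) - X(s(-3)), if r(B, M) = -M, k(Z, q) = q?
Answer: 2169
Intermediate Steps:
X(y) = -1780 + 89*y (X(y) = (81 - 1*(-8))*(-20 + y) = (81 + 8)*(-20 + y) = 89*(-20 + y) = -1780 + 89*y)
(34*(-7))*(-5) - X(s(-3)) = (34*(-7))*(-5) - (-1780 + 89*(-3)**2) = -238*(-5) - (-1780 + 89*9) = 1190 - (-1780 + 801) = 1190 - 1*(-979) = 1190 + 979 = 2169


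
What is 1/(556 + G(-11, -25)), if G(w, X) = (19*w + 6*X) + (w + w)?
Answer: 1/175 ≈ 0.0057143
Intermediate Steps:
G(w, X) = 6*X + 21*w (G(w, X) = (6*X + 19*w) + 2*w = 6*X + 21*w)
1/(556 + G(-11, -25)) = 1/(556 + (6*(-25) + 21*(-11))) = 1/(556 + (-150 - 231)) = 1/(556 - 381) = 1/175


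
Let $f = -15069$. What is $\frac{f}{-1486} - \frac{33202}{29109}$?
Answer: $\frac{389305349}{43255974} \approx 9.0$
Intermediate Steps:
$\frac{f}{-1486} - \frac{33202}{29109} = - \frac{15069}{-1486} - \frac{33202}{29109} = \left(-15069\right) \left(- \frac{1}{1486}\right) - \frac{33202}{29109} = \frac{15069}{1486} - \frac{33202}{29109} = \frac{389305349}{43255974}$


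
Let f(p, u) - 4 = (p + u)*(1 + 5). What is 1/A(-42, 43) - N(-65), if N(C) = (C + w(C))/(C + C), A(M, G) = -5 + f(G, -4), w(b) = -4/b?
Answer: -975043/1968850 ≈ -0.49523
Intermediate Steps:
f(p, u) = 4 + 6*p + 6*u (f(p, u) = 4 + (p + u)*(1 + 5) = 4 + (p + u)*6 = 4 + (6*p + 6*u) = 4 + 6*p + 6*u)
A(M, G) = -25 + 6*G (A(M, G) = -5 + (4 + 6*G + 6*(-4)) = -5 + (4 + 6*G - 24) = -5 + (-20 + 6*G) = -25 + 6*G)
N(C) = (C - 4/C)/(2*C) (N(C) = (C - 4/C)/(C + C) = (C - 4/C)/((2*C)) = (C - 4/C)*(1/(2*C)) = (C - 4/C)/(2*C))
1/A(-42, 43) - N(-65) = 1/(-25 + 6*43) - (½ - 2/(-65)²) = 1/(-25 + 258) - (½ - 2*1/4225) = 1/233 - (½ - 2/4225) = 1/233 - 1*4221/8450 = 1/233 - 4221/8450 = -975043/1968850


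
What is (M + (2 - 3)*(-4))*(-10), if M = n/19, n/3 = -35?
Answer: 290/19 ≈ 15.263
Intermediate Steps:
n = -105 (n = 3*(-35) = -105)
M = -105/19 ≈ -5.5263
(M + (2 - 3)*(-4))*(-10) = (-105/19 + (2 - 3)*(-4))*(-10) = (-105/19 - 1*(-4))*(-10) = (-105/19 + 4)*(-10) = -29/19*(-10) = 290/19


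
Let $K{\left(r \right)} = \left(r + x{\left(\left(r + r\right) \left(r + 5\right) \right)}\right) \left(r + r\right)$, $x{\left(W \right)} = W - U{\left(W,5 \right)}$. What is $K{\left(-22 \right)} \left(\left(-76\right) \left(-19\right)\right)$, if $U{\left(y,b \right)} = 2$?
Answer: $-46000064$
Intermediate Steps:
$x{\left(W \right)} = -2 + W$ ($x{\left(W \right)} = W - 2 = -2 + W$)
$K{\left(r \right)} = 2 r \left(-2 + r + 2 r \left(5 + r\right)\right)$ ($K{\left(r \right)} = \left(r + \left(-2 + \left(r + r\right) \left(r + 5\right)\right)\right) \left(r + r\right) = \left(r + \left(-2 + 2 r \left(5 + r\right)\right)\right) 2 r = \left(-2 + r + 2 r \left(5 + r\right)\right) 2 r = 2 r \left(-2 + r + 2 r \left(5 + r\right)\right)$)
$K{\left(-22 \right)} \left(\left(-76\right) \left(-19\right)\right) = 2 \left(-22\right) \left(-2 - 22 + 2 \left(-22\right) \left(5 - 22\right)\right) \left(\left(-76\right) \left(-19\right)\right) = 2 \left(-22\right) \left(-2 - 22 + 2 \left(-22\right) \left(-17\right)\right) 1444 = 2 \left(-22\right) \left(-2 - 22 + 748\right) 1444 = 2 \left(-22\right) 724 \cdot 1444 = \left(-31856\right) 1444 = -46000064$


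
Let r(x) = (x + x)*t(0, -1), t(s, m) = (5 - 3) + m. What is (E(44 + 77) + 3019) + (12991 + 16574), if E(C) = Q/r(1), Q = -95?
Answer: 65073/2 ≈ 32537.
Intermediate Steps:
t(s, m) = 2 + m
r(x) = 2*x (r(x) = (x + x)*(2 - 1) = (2*x)*1 = 2*x)
E(C) = -95/2 (E(C) = -95/(2*1) = -95/2)
(E(44 + 77) + 3019) + (12991 + 16574) = (-95/2 + 3019) + (12991 + 16574) = 5943/2 + 29565 = 65073/2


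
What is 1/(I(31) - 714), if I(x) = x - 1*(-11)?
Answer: -1/672 ≈ -0.0014881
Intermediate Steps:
I(x) = 11 + x (I(x) = x + 11 = 11 + x)
1/(I(31) - 714) = 1/((11 + 31) - 714) = 1/(42 - 714) = 1/(-672) = -1/672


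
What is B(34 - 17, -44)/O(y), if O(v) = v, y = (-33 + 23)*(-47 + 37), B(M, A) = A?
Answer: -11/25 ≈ -0.44000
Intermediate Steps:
y = 100 (y = -10*(-10) = 100)
B(34 - 17, -44)/O(y) = -44/100 = -44*1/100 = -11/25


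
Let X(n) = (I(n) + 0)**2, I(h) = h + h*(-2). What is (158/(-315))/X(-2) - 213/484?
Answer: -86213/152460 ≈ -0.56548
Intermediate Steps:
I(h) = -h (I(h) = h - 2*h = -h)
X(n) = n**2 (X(n) = (-n + 0)**2 = (-n)**2 = n**2)
(158/(-315))/X(-2) - 213/484 = (158/(-315))/((-2)**2) - 213/484 = (158*(-1/315))/4 - 213*1/484 = -158/315*1/4 - 213/484 = -79/630 - 213/484 = -86213/152460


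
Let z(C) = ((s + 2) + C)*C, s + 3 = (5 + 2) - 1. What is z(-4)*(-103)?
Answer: 412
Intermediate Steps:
s = 3 (s = -3 + ((5 + 2) - 1) = -3 + (7 - 1) = -3 + 6 = 3)
z(C) = C*(5 + C) (z(C) = ((3 + 2) + C)*C = (5 + C)*C = C*(5 + C))
z(-4)*(-103) = -4*(5 - 4)*(-103) = -4*1*(-103) = -4*(-103) = 412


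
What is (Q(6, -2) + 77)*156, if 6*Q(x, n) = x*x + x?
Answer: 13104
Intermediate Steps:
Q(x, n) = x/6 + x**2/6 (Q(x, n) = (x*x + x)/6 = (x**2 + x)/6 = (x + x**2)/6 = x/6 + x**2/6)
(Q(6, -2) + 77)*156 = ((1/6)*6*(1 + 6) + 77)*156 = ((1/6)*6*7 + 77)*156 = (7 + 77)*156 = 84*156 = 13104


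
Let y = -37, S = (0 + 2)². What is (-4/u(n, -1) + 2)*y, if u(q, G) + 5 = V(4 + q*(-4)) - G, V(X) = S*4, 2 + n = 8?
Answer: -185/3 ≈ -61.667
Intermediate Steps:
n = 6 (n = -2 + 8 = 6)
S = 4 (S = 2² = 4)
V(X) = 16 (V(X) = 4*4 = 16)
u(q, G) = 11 - G (u(q, G) = -5 + (16 - G) = 11 - G)
(-4/u(n, -1) + 2)*y = (-4/(11 - 1*(-1)) + 2)*(-37) = (-4/(11 + 1) + 2)*(-37) = (-4/12 + 2)*(-37) = (-4*1/12 + 2)*(-37) = (-⅓ + 2)*(-37) = (5/3)*(-37) = -185/3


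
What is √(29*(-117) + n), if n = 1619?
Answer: I*√1774 ≈ 42.119*I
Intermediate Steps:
√(29*(-117) + n) = √(29*(-117) + 1619) = √(-3393 + 1619) = √(-1774) = I*√1774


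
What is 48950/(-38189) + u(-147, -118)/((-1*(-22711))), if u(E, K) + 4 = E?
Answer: -1117469989/867310379 ≈ -1.2884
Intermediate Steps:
u(E, K) = -4 + E
48950/(-38189) + u(-147, -118)/((-1*(-22711))) = 48950/(-38189) + (-4 - 147)/((-1*(-22711))) = 48950*(-1/38189) - 151/22711 = -48950/38189 - 151*1/22711 = -48950/38189 - 151/22711 = -1117469989/867310379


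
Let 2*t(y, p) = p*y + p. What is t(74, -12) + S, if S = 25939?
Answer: 25489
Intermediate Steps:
t(y, p) = p/2 + p*y/2 (t(y, p) = (p*y + p)/2 = (p + p*y)/2 = p/2 + p*y/2)
t(74, -12) + S = (1/2)*(-12)*(1 + 74) + 25939 = (1/2)*(-12)*75 + 25939 = -450 + 25939 = 25489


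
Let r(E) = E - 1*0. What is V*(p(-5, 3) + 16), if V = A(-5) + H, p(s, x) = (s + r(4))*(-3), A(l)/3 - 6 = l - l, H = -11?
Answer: 133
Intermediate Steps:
A(l) = 18 (A(l) = 18 + 3*(l - l) = 18 + 3*0 = 18 + 0 = 18)
r(E) = E (r(E) = E + 0 = E)
p(s, x) = -12 - 3*s (p(s, x) = (s + 4)*(-3) = (4 + s)*(-3) = -12 - 3*s)
V = 7 (V = 18 - 11 = 7)
V*(p(-5, 3) + 16) = 7*((-12 - 3*(-5)) + 16) = 7*((-12 + 15) + 16) = 7*(3 + 16) = 7*19 = 133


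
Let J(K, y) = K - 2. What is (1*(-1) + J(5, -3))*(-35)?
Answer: -70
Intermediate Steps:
J(K, y) = -2 + K
(1*(-1) + J(5, -3))*(-35) = (1*(-1) + (-2 + 5))*(-35) = (-1 + 3)*(-35) = 2*(-35) = -70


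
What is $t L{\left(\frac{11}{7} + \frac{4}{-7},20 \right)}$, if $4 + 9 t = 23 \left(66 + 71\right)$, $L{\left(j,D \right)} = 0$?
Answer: $0$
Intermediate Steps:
$t = \frac{1049}{3}$ ($t = - \frac{4}{9} + \frac{23 \left(66 + 71\right)}{9} = - \frac{4}{9} + \frac{23 \cdot 137}{9} = - \frac{4}{9} + \frac{1}{9} \cdot 3151 = - \frac{4}{9} + \frac{3151}{9} = \frac{1049}{3} \approx 349.67$)
$t L{\left(\frac{11}{7} + \frac{4}{-7},20 \right)} = \frac{1049}{3} \cdot 0 = 0$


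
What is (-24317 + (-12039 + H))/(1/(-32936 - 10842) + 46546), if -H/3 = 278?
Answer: -1628103820/2037690787 ≈ -0.79899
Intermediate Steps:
H = -834 (H = -3*278 = -834)
(-24317 + (-12039 + H))/(1/(-32936 - 10842) + 46546) = (-24317 + (-12039 - 834))/(1/(-32936 - 10842) + 46546) = (-24317 - 12873)/(1/(-43778) + 46546) = -37190/(-1/43778 + 46546) = -37190/2037690787/43778 = -37190*43778/2037690787 = -1628103820/2037690787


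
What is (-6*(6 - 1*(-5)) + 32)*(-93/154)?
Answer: 1581/77 ≈ 20.532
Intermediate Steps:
(-6*(6 - 1*(-5)) + 32)*(-93/154) = (-6*(6 + 5) + 32)*(-93*1/154) = (-6*11 + 32)*(-93/154) = (-66 + 32)*(-93/154) = -34*(-93/154) = 1581/77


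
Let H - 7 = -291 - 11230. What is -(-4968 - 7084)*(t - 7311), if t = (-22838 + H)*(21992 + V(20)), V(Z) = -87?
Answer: -9068983821292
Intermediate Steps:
H = -11514 (H = 7 + (-291 - 11230) = 7 - 11521 = -11514)
t = -752480560 (t = (-22838 - 11514)*(21992 - 87) = -34352*21905 = -752480560)
-(-4968 - 7084)*(t - 7311) = -(-4968 - 7084)*(-752480560 - 7311) = -(-12052)*(-752487871) = -1*9068983821292 = -9068983821292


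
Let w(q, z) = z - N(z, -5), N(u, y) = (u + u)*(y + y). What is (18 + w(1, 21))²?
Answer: 210681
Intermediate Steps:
N(u, y) = 4*u*y (N(u, y) = (2*u)*(2*y) = 4*u*y)
w(q, z) = 21*z (w(q, z) = z - 4*z*(-5) = z - (-20)*z = z + 20*z = 21*z)
(18 + w(1, 21))² = (18 + 21*21)² = (18 + 441)² = 459² = 210681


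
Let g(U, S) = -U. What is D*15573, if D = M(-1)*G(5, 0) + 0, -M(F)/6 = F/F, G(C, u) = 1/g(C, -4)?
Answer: 93438/5 ≈ 18688.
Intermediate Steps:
G(C, u) = -1/C (G(C, u) = 1/(-C) = -1/C)
M(F) = -6 (M(F) = -6*F/F = -6*1 = -6)
D = 6/5 (D = -(-6)/5 + 0 = -6*(-1/5) + 0 = 6/5 + 0 = 6/5 ≈ 1.2000)
D*15573 = (6/5)*15573 = 93438/5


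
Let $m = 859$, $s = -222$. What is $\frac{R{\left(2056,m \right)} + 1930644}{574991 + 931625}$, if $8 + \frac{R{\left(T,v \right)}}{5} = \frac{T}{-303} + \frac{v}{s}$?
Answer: $\frac{43286808373}{33781343952} \approx 1.2814$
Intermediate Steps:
$R{\left(T,v \right)} = -40 - \frac{5 v}{222} - \frac{5 T}{303}$ ($R{\left(T,v \right)} = -40 + 5 \left(\frac{T}{-303} + \frac{v}{-222}\right) = -40 + 5 \left(T \left(- \frac{1}{303}\right) + v \left(- \frac{1}{222}\right)\right) = -40 + 5 \left(- \frac{T}{303} - \frac{v}{222}\right) = -40 + 5 \left(- \frac{v}{222} - \frac{T}{303}\right) = -40 - \left(\frac{5 v}{222} + \frac{5 T}{303}\right) = -40 - \frac{5 v}{222} - \frac{5 T}{303}$)
$\frac{R{\left(2056,m \right)} + 1930644}{574991 + 931625} = \frac{\left(-40 - \frac{4295}{222} - \frac{10280}{303}\right) + 1930644}{574991 + 931625} = \frac{\left(-40 - \frac{4295}{222} - \frac{10280}{303}\right) + 1930644}{1506616} = \left(- \frac{2091395}{22422} + 1930644\right) \frac{1}{1506616} = \frac{43286808373}{22422} \cdot \frac{1}{1506616} = \frac{43286808373}{33781343952}$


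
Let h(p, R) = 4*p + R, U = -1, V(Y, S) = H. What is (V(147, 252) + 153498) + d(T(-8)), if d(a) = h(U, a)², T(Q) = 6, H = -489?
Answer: 153013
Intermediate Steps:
V(Y, S) = -489
h(p, R) = R + 4*p
d(a) = (-4 + a)² (d(a) = (a + 4*(-1))² = (a - 4)² = (-4 + a)²)
(V(147, 252) + 153498) + d(T(-8)) = (-489 + 153498) + (-4 + 6)² = 153009 + 2² = 153009 + 4 = 153013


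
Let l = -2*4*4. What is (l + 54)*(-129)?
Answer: -2838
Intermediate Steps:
l = -32 (l = -8*4 = -32)
(l + 54)*(-129) = (-32 + 54)*(-129) = 22*(-129) = -2838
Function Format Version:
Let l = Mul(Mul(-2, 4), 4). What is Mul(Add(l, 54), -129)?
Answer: -2838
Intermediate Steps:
l = -32 (l = Mul(-8, 4) = -32)
Mul(Add(l, 54), -129) = Mul(Add(-32, 54), -129) = Mul(22, -129) = -2838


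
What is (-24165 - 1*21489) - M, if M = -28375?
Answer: -17279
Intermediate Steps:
(-24165 - 1*21489) - M = (-24165 - 1*21489) - 1*(-28375) = (-24165 - 21489) + 28375 = -45654 + 28375 = -17279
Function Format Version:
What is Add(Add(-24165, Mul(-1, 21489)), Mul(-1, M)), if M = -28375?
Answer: -17279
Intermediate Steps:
Add(Add(-24165, Mul(-1, 21489)), Mul(-1, M)) = Add(Add(-24165, Mul(-1, 21489)), Mul(-1, -28375)) = Add(Add(-24165, -21489), 28375) = Add(-45654, 28375) = -17279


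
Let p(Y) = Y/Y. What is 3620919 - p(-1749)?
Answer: 3620918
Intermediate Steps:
p(Y) = 1
3620919 - p(-1749) = 3620919 - 1*1 = 3620919 - 1 = 3620918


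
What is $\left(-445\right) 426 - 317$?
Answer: $-189887$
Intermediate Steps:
$\left(-445\right) 426 - 317 = -189570 - 317 = -189887$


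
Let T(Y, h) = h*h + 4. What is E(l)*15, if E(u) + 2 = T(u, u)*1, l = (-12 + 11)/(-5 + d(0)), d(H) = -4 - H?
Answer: 815/27 ≈ 30.185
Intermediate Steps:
T(Y, h) = 4 + h**2 (T(Y, h) = h**2 + 4 = 4 + h**2)
l = 1/9 (l = (-12 + 11)/(-5 + (-4 - 1*0)) = -1/(-5 + (-4 + 0)) = -1/(-5 - 4) = -1/(-9) = -1*(-1/9) = 1/9 ≈ 0.11111)
E(u) = 2 + u**2 (E(u) = -2 + (4 + u**2)*1 = -2 + (4 + u**2) = 2 + u**2)
E(l)*15 = (2 + (1/9)**2)*15 = (2 + 1/81)*15 = (163/81)*15 = 815/27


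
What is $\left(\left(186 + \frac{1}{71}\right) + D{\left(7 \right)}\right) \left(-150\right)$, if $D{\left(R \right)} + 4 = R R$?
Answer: $- \frac{2460300}{71} \approx -34652.0$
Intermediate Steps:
$D{\left(R \right)} = -4 + R^{2}$ ($D{\left(R \right)} = -4 + R R = -4 + R^{2}$)
$\left(\left(186 + \frac{1}{71}\right) + D{\left(7 \right)}\right) \left(-150\right) = \left(\left(186 + \frac{1}{71}\right) - \left(4 - 7^{2}\right)\right) \left(-150\right) = \left(\left(186 + \frac{1}{71}\right) + \left(-4 + 49\right)\right) \left(-150\right) = \left(\frac{13207}{71} + 45\right) \left(-150\right) = \frac{16402}{71} \left(-150\right) = - \frac{2460300}{71}$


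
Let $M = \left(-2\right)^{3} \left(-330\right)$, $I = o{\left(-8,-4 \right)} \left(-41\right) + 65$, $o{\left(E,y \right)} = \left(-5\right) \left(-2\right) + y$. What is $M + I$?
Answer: $2459$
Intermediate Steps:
$o{\left(E,y \right)} = 10 + y$
$I = -181$ ($I = \left(10 - 4\right) \left(-41\right) + 65 = 6 \left(-41\right) + 65 = -246 + 65 = -181$)
$M = 2640$ ($M = \left(-8\right) \left(-330\right) = 2640$)
$M + I = 2640 - 181 = 2459$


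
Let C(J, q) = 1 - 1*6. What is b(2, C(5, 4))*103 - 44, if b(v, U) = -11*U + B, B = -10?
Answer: 4591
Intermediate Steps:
C(J, q) = -5 (C(J, q) = 1 - 6 = -5)
b(v, U) = -10 - 11*U (b(v, U) = -11*U - 10 = -10 - 11*U)
b(2, C(5, 4))*103 - 44 = (-10 - 11*(-5))*103 - 44 = (-10 + 55)*103 - 44 = 45*103 - 44 = 4635 - 44 = 4591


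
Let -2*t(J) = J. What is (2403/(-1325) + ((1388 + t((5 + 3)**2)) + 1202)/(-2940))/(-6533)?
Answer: 1045417/2544930150 ≈ 0.00041078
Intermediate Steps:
t(J) = -J/2
(2403/(-1325) + ((1388 + t((5 + 3)**2)) + 1202)/(-2940))/(-6533) = (2403/(-1325) + ((1388 - (5 + 3)**2/2) + 1202)/(-2940))/(-6533) = (2403*(-1/1325) + ((1388 - 1/2*8**2) + 1202)*(-1/2940))*(-1/6533) = (-2403/1325 + ((1388 - 1/2*64) + 1202)*(-1/2940))*(-1/6533) = (-2403/1325 + ((1388 - 32) + 1202)*(-1/2940))*(-1/6533) = (-2403/1325 + (1356 + 1202)*(-1/2940))*(-1/6533) = (-2403/1325 + 2558*(-1/2940))*(-1/6533) = (-2403/1325 - 1279/1470)*(-1/6533) = -1045417/389550*(-1/6533) = 1045417/2544930150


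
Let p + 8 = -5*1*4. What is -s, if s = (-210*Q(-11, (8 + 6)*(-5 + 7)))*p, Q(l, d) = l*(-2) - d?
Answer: 35280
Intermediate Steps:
p = -28 (p = -8 - 5*1*4 = -8 - 5*4 = -8 - 20 = -28)
Q(l, d) = -d - 2*l (Q(l, d) = -2*l - d = -d - 2*l)
s = -35280 (s = -210*(-(8 + 6)*(-5 + 7) - 2*(-11))*(-28) = -210*(-14*2 + 22)*(-28) = -210*(-1*28 + 22)*(-28) = -210*(-28 + 22)*(-28) = -210*(-6)*(-28) = 1260*(-28) = -35280)
-s = -1*(-35280) = 35280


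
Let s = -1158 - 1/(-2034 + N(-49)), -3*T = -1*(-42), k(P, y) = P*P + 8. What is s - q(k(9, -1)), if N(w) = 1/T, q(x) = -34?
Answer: -32008134/28477 ≈ -1124.0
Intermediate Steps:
k(P, y) = 8 + P**2 (k(P, y) = P**2 + 8 = 8 + P**2)
T = -14 (T = -(-1)*(-42)/3 = -1/3*42 = -14)
N(w) = -1/14 (N(w) = 1/(-14) = -1/14)
s = -32976352/28477 (s = -1158 - 1/(-2034 - 1/14) = -1158 - 1/(-28477/14) = -1158 - 1*(-14/28477) = -1158 + 14/28477 = -32976352/28477 ≈ -1158.0)
s - q(k(9, -1)) = -32976352/28477 - 1*(-34) = -32976352/28477 + 34 = -32008134/28477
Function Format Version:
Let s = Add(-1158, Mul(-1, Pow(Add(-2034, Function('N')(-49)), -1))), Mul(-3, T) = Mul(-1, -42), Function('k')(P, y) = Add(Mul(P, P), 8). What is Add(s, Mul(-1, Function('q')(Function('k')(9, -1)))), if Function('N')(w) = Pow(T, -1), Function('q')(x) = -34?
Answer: Rational(-32008134, 28477) ≈ -1124.0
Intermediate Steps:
Function('k')(P, y) = Add(8, Pow(P, 2)) (Function('k')(P, y) = Add(Pow(P, 2), 8) = Add(8, Pow(P, 2)))
T = -14 (T = Mul(Rational(-1, 3), Mul(-1, -42)) = Mul(Rational(-1, 3), 42) = -14)
Function('N')(w) = Rational(-1, 14) (Function('N')(w) = Pow(-14, -1) = Rational(-1, 14))
s = Rational(-32976352, 28477) (s = Add(-1158, Mul(-1, Pow(Add(-2034, Rational(-1, 14)), -1))) = Add(-1158, Mul(-1, Pow(Rational(-28477, 14), -1))) = Add(-1158, Mul(-1, Rational(-14, 28477))) = Add(-1158, Rational(14, 28477)) = Rational(-32976352, 28477) ≈ -1158.0)
Add(s, Mul(-1, Function('q')(Function('k')(9, -1)))) = Add(Rational(-32976352, 28477), Mul(-1, -34)) = Add(Rational(-32976352, 28477), 34) = Rational(-32008134, 28477)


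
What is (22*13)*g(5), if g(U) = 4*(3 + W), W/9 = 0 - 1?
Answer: -6864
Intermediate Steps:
W = -9 (W = 9*(0 - 1) = 9*(-1) = -9)
g(U) = -24 (g(U) = 4*(3 - 9) = 4*(-6) = -24)
(22*13)*g(5) = (22*13)*(-24) = 286*(-24) = -6864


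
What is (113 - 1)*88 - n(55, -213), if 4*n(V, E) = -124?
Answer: 9887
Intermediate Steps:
n(V, E) = -31 (n(V, E) = (1/4)*(-124) = -31)
(113 - 1)*88 - n(55, -213) = (113 - 1)*88 - 1*(-31) = 112*88 + 31 = 9856 + 31 = 9887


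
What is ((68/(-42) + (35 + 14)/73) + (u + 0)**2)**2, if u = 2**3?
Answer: 9342962281/2350089 ≈ 3975.6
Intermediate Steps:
u = 8
((68/(-42) + (35 + 14)/73) + (u + 0)**2)**2 = ((68/(-42) + (35 + 14)/73) + (8 + 0)**2)**2 = ((68*(-1/42) + 49*(1/73)) + 8**2)**2 = ((-34/21 + 49/73) + 64)**2 = (-1453/1533 + 64)**2 = (96659/1533)**2 = 9342962281/2350089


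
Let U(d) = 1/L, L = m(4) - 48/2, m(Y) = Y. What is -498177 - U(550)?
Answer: -9963539/20 ≈ -4.9818e+5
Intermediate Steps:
L = -20 (L = 4 - 48/2 = 4 - 4*6 = 4 - 24 = -20)
U(d) = -1/20 (U(d) = 1/(-20) = -1/20)
-498177 - U(550) = -498177 - 1*(-1/20) = -498177 + 1/20 = -9963539/20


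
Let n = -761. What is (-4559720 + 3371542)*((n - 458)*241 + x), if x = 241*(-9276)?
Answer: 3005252674510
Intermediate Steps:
x = -2235516
(-4559720 + 3371542)*((n - 458)*241 + x) = (-4559720 + 3371542)*((-761 - 458)*241 - 2235516) = -1188178*(-1219*241 - 2235516) = -1188178*(-293779 - 2235516) = -1188178*(-2529295) = 3005252674510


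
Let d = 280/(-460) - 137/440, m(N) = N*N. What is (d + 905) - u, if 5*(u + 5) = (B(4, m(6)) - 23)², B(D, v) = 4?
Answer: 1693845/2024 ≈ 836.88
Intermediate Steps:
m(N) = N²
d = -9311/10120 (d = 280*(-1/460) - 137*1/440 = -14/23 - 137/440 = -9311/10120 ≈ -0.92006)
u = 336/5 (u = -5 + (4 - 23)²/5 = -5 + (⅕)*(-19)² = -5 + (⅕)*361 = -5 + 361/5 = 336/5 ≈ 67.200)
(d + 905) - u = (-9311/10120 + 905) - 1*336/5 = 9149289/10120 - 336/5 = 1693845/2024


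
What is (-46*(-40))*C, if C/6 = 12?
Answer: 132480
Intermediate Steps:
C = 72 (C = 6*12 = 72)
(-46*(-40))*C = -46*(-40)*72 = 1840*72 = 132480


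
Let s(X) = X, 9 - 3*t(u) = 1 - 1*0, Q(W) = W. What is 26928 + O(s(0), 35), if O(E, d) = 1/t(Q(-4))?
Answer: 215427/8 ≈ 26928.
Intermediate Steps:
t(u) = 8/3 (t(u) = 3 - (1 - 1*0)/3 = 3 - (1 + 0)/3 = 3 - ⅓*1 = 3 - ⅓ = 8/3)
O(E, d) = 3/8 (O(E, d) = 1/(8/3) = 3/8)
26928 + O(s(0), 35) = 26928 + 3/8 = 215427/8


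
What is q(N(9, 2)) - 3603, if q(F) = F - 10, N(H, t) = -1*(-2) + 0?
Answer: -3611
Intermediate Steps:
N(H, t) = 2 (N(H, t) = 2 + 0 = 2)
q(F) = -10 + F
q(N(9, 2)) - 3603 = (-10 + 2) - 3603 = -8 - 3603 = -3611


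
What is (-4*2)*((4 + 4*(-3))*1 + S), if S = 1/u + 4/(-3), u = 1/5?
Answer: 104/3 ≈ 34.667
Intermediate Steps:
u = ⅕ ≈ 0.20000
S = 11/3 (S = 1/(⅕) + 4/(-3) = 1*5 + 4*(-⅓) = 5 - 4/3 = 11/3 ≈ 3.6667)
(-4*2)*((4 + 4*(-3))*1 + S) = (-4*2)*((4 + 4*(-3))*1 + 11/3) = -8*((4 - 12)*1 + 11/3) = -8*(-8*1 + 11/3) = -8*(-8 + 11/3) = -8*(-13/3) = 104/3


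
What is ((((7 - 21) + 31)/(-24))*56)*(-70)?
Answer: 8330/3 ≈ 2776.7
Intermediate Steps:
((((7 - 21) + 31)/(-24))*56)*(-70) = (((-14 + 31)*(-1/24))*56)*(-70) = ((17*(-1/24))*56)*(-70) = -17/24*56*(-70) = -119/3*(-70) = 8330/3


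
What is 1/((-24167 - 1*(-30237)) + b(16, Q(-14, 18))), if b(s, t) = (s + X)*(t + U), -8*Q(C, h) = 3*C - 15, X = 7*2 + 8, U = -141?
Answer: 4/3931 ≈ 0.0010176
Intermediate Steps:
X = 22 (X = 14 + 8 = 22)
Q(C, h) = 15/8 - 3*C/8 (Q(C, h) = -(3*C - 15)/8 = -(-15 + 3*C)/8 = 15/8 - 3*C/8)
b(s, t) = (-141 + t)*(22 + s) (b(s, t) = (s + 22)*(t - 141) = (22 + s)*(-141 + t) = (-141 + t)*(22 + s))
1/((-24167 - 1*(-30237)) + b(16, Q(-14, 18))) = 1/((-24167 - 1*(-30237)) + (-3102 - 141*16 + 22*(15/8 - 3/8*(-14)) + 16*(15/8 - 3/8*(-14)))) = 1/((-24167 + 30237) + (-3102 - 2256 + 22*(15/8 + 21/4) + 16*(15/8 + 21/4))) = 1/(6070 + (-3102 - 2256 + 22*(57/8) + 16*(57/8))) = 1/(6070 + (-3102 - 2256 + 627/4 + 114)) = 1/(6070 - 20349/4) = 1/(3931/4) = 4/3931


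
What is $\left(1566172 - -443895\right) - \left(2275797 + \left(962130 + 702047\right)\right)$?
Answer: $-1929907$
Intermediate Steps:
$\left(1566172 - -443895\right) - \left(2275797 + \left(962130 + 702047\right)\right) = \left(1566172 + 443895\right) - \left(2275797 + 1664177\right) = 2010067 - 3939974 = -1929907$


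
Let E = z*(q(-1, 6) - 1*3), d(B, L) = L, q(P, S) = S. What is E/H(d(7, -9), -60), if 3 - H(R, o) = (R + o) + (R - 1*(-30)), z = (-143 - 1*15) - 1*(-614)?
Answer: 456/17 ≈ 26.824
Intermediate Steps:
z = 456 (z = (-143 - 15) + 614 = -158 + 614 = 456)
H(R, o) = -27 - o - 2*R (H(R, o) = 3 - ((R + o) + (R - 1*(-30))) = 3 - ((R + o) + (R + 30)) = 3 - ((R + o) + (30 + R)) = 3 - (30 + o + 2*R) = 3 + (-30 - o - 2*R) = -27 - o - 2*R)
E = 1368 (E = 456*(6 - 1*3) = 456*(6 - 3) = 456*3 = 1368)
E/H(d(7, -9), -60) = 1368/(-27 - 1*(-60) - 2*(-9)) = 1368/(-27 + 60 + 18) = 1368/51 = 1368*(1/51) = 456/17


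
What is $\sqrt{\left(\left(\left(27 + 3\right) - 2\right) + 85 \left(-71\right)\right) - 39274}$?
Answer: $i \sqrt{45281} \approx 212.79 i$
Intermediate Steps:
$\sqrt{\left(\left(\left(27 + 3\right) - 2\right) + 85 \left(-71\right)\right) - 39274} = \sqrt{\left(\left(30 - 2\right) - 6035\right) - 39274} = \sqrt{\left(28 - 6035\right) - 39274} = \sqrt{-6007 - 39274} = \sqrt{-45281} = i \sqrt{45281}$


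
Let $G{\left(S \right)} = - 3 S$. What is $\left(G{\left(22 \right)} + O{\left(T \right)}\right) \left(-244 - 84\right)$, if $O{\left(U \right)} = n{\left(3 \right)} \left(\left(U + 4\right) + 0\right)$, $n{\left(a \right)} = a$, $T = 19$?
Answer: $-984$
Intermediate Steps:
$G{\left(S \right)} = - 3 S$
$O{\left(U \right)} = 12 + 3 U$ ($O{\left(U \right)} = 3 \left(\left(U + 4\right) + 0\right) = 3 \left(\left(4 + U\right) + 0\right) = 3 \left(4 + U\right) = 12 + 3 U$)
$\left(G{\left(22 \right)} + O{\left(T \right)}\right) \left(-244 - 84\right) = \left(\left(-3\right) 22 + \left(12 + 3 \cdot 19\right)\right) \left(-244 - 84\right) = \left(-66 + \left(12 + 57\right)\right) \left(-328\right) = \left(-66 + 69\right) \left(-328\right) = 3 \left(-328\right) = -984$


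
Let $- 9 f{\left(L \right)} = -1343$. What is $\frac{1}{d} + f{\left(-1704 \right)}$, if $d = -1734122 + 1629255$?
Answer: $\frac{140836372}{943803} \approx 149.22$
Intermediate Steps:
$f{\left(L \right)} = \frac{1343}{9}$ ($f{\left(L \right)} = \left(- \frac{1}{9}\right) \left(-1343\right) = \frac{1343}{9}$)
$d = -104867$
$\frac{1}{d} + f{\left(-1704 \right)} = \frac{1}{-104867} + \frac{1343}{9} = - \frac{1}{104867} + \frac{1343}{9} = \frac{140836372}{943803}$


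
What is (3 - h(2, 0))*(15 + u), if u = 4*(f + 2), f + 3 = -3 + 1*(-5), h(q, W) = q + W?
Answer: -21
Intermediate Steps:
h(q, W) = W + q
f = -11 (f = -3 + (-3 + 1*(-5)) = -3 + (-3 - 5) = -3 - 8 = -11)
u = -36 (u = 4*(-11 + 2) = 4*(-9) = -36)
(3 - h(2, 0))*(15 + u) = (3 - (0 + 2))*(15 - 36) = (3 - 1*2)*(-21) = (3 - 2)*(-21) = 1*(-21) = -21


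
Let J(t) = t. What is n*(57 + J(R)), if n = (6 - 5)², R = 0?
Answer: 57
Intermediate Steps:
n = 1 (n = 1² = 1)
n*(57 + J(R)) = 1*(57 + 0) = 1*57 = 57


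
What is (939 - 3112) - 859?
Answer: -3032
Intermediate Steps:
(939 - 3112) - 859 = -2173 - 859 = -3032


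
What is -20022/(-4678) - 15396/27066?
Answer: 39157747/10551229 ≈ 3.7112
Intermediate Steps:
-20022/(-4678) - 15396/27066 = -20022*(-1/4678) - 15396*1/27066 = 10011/2339 - 2566/4511 = 39157747/10551229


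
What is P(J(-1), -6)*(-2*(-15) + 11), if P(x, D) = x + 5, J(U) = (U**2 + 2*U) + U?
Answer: 123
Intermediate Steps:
J(U) = U**2 + 3*U
P(x, D) = 5 + x
P(J(-1), -6)*(-2*(-15) + 11) = (5 - (3 - 1))*(-2*(-15) + 11) = (5 - 1*2)*(30 + 11) = (5 - 2)*41 = 3*41 = 123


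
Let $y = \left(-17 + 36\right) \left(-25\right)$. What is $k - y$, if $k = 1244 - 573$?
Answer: $1146$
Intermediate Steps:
$k = 671$ ($k = 1244 - 573 = 671$)
$y = -475$ ($y = 19 \left(-25\right) = -475$)
$k - y = 671 - -475 = 671 + 475 = 1146$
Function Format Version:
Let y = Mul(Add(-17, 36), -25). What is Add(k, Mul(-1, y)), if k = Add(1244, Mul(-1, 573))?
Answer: 1146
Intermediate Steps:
k = 671 (k = Add(1244, -573) = 671)
y = -475 (y = Mul(19, -25) = -475)
Add(k, Mul(-1, y)) = Add(671, Mul(-1, -475)) = Add(671, 475) = 1146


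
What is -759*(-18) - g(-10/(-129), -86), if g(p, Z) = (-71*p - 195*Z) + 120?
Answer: -415702/129 ≈ -3222.5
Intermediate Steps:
g(p, Z) = 120 - 195*Z - 71*p (g(p, Z) = (-195*Z - 71*p) + 120 = 120 - 195*Z - 71*p)
-759*(-18) - g(-10/(-129), -86) = -759*(-18) - (120 - 195*(-86) - (-710)/(-129)) = 13662 - (120 + 16770 - (-710)*(-1)/129) = 13662 - (120 + 16770 - 71*10/129) = 13662 - (120 + 16770 - 710/129) = 13662 - 1*2178100/129 = 13662 - 2178100/129 = -415702/129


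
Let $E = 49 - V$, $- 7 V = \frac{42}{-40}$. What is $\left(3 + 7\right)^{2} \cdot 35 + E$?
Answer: $\frac{70977}{20} \approx 3548.9$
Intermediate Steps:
$V = \frac{3}{20}$ ($V = - \frac{42 \frac{1}{-40}}{7} = - \frac{42 \left(- \frac{1}{40}\right)}{7} = \left(- \frac{1}{7}\right) \left(- \frac{21}{20}\right) = \frac{3}{20} \approx 0.15$)
$E = \frac{977}{20}$ ($E = 49 - \frac{3}{20} = \frac{977}{20} \approx 48.85$)
$\left(3 + 7\right)^{2} \cdot 35 + E = \left(3 + 7\right)^{2} \cdot 35 + \frac{977}{20} = 10^{2} \cdot 35 + \frac{977}{20} = 100 \cdot 35 + \frac{977}{20} = 3500 + \frac{977}{20} = \frac{70977}{20}$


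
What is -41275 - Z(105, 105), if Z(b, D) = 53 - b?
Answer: -41223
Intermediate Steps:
-41275 - Z(105, 105) = -41275 - (53 - 1*105) = -41275 - (53 - 105) = -41275 - 1*(-52) = -41275 + 52 = -41223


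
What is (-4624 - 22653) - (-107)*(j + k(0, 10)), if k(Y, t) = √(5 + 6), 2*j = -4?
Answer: -27491 + 107*√11 ≈ -27136.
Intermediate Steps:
j = -2 (j = (½)*(-4) = -2)
k(Y, t) = √11
(-4624 - 22653) - (-107)*(j + k(0, 10)) = (-4624 - 22653) - (-107)*(-2 + √11) = -27277 - (214 - 107*√11) = -27277 + (-214 + 107*√11) = -27491 + 107*√11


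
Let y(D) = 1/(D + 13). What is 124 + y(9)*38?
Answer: 1383/11 ≈ 125.73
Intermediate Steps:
y(D) = 1/(13 + D)
124 + y(9)*38 = 124 + 38/(13 + 9) = 124 + 38/22 = 124 + (1/22)*38 = 124 + 19/11 = 1383/11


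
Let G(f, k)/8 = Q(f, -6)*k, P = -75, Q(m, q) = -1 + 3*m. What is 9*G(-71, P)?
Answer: 1155600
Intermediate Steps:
G(f, k) = 8*k*(-1 + 3*f) (G(f, k) = 8*((-1 + 3*f)*k) = 8*(k*(-1 + 3*f)) = 8*k*(-1 + 3*f))
9*G(-71, P) = 9*(8*(-75)*(-1 + 3*(-71))) = 9*(8*(-75)*(-1 - 213)) = 9*(8*(-75)*(-214)) = 9*128400 = 1155600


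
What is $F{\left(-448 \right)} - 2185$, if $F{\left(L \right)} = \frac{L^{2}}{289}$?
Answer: $- \frac{430761}{289} \approx -1490.5$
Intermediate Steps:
$F{\left(L \right)} = \frac{L^{2}}{289}$
$F{\left(-448 \right)} - 2185 = \frac{\left(-448\right)^{2}}{289} - 2185 = \frac{1}{289} \cdot 200704 - 2185 = \frac{200704}{289} - 2185 = - \frac{430761}{289}$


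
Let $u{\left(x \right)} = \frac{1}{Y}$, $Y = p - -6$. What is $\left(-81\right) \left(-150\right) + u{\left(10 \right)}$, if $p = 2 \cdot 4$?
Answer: $\frac{170101}{14} \approx 12150.0$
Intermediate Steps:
$p = 8$
$Y = 14$ ($Y = 8 - -6 = 8 + 6 = 14$)
$u{\left(x \right)} = \frac{1}{14}$
$\left(-81\right) \left(-150\right) + u{\left(10 \right)} = \left(-81\right) \left(-150\right) + \frac{1}{14} = 12150 + \frac{1}{14} = \frac{170101}{14}$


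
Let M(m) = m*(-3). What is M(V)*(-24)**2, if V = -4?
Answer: 6912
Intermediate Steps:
M(m) = -3*m
M(V)*(-24)**2 = -3*(-4)*(-24)**2 = 12*576 = 6912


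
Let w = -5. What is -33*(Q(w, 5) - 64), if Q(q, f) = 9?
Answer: 1815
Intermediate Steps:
-33*(Q(w, 5) - 64) = -33*(9 - 64) = -33*(-55) = 1815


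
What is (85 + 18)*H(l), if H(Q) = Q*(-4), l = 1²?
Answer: -412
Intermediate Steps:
l = 1
H(Q) = -4*Q
(85 + 18)*H(l) = (85 + 18)*(-4*1) = 103*(-4) = -412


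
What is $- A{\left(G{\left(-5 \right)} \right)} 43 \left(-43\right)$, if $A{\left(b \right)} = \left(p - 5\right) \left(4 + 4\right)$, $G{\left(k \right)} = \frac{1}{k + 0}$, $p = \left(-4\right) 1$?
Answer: $-133128$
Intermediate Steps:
$p = -4$
$G{\left(k \right)} = \frac{1}{k}$
$A{\left(b \right)} = -72$ ($A{\left(b \right)} = \left(-4 - 5\right) \left(4 + 4\right) = \left(-9\right) 8 = -72$)
$- A{\left(G{\left(-5 \right)} \right)} 43 \left(-43\right) = - \left(-72\right) 43 \left(-43\right) = - \left(-3096\right) \left(-43\right) = \left(-1\right) 133128 = -133128$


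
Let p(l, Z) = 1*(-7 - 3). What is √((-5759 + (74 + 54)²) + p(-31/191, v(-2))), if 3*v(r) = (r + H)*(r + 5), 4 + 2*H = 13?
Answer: √10615 ≈ 103.03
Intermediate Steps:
H = 9/2 (H = -2 + (½)*13 = -2 + 13/2 = 9/2 ≈ 4.5000)
v(r) = (5 + r)*(9/2 + r)/3 (v(r) = ((r + 9/2)*(r + 5))/3 = ((9/2 + r)*(5 + r))/3 = ((5 + r)*(9/2 + r))/3 = (5 + r)*(9/2 + r)/3)
p(l, Z) = -10 (p(l, Z) = 1*(-10) = -10)
√((-5759 + (74 + 54)²) + p(-31/191, v(-2))) = √((-5759 + (74 + 54)²) - 10) = √((-5759 + 128²) - 10) = √((-5759 + 16384) - 10) = √(10625 - 10) = √10615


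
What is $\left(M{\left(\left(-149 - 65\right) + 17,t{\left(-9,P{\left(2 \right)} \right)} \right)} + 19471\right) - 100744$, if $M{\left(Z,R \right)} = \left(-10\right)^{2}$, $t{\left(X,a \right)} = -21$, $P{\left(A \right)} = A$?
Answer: $-81173$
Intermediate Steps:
$M{\left(Z,R \right)} = 100$
$\left(M{\left(\left(-149 - 65\right) + 17,t{\left(-9,P{\left(2 \right)} \right)} \right)} + 19471\right) - 100744 = \left(100 + 19471\right) - 100744 = 19571 - 100744 = -81173$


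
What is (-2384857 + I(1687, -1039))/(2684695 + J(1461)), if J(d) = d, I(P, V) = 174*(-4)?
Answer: -2385553/2686156 ≈ -0.88809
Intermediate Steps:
I(P, V) = -696
(-2384857 + I(1687, -1039))/(2684695 + J(1461)) = (-2384857 - 696)/(2684695 + 1461) = -2385553/2686156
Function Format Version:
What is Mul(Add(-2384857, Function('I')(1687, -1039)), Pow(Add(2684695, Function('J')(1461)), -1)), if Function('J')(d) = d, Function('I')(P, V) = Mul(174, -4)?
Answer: Rational(-2385553, 2686156) ≈ -0.88809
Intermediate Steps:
Function('I')(P, V) = -696
Mul(Add(-2384857, Function('I')(1687, -1039)), Pow(Add(2684695, Function('J')(1461)), -1)) = Mul(Add(-2384857, -696), Pow(Add(2684695, 1461), -1)) = Mul(-2385553, Pow(2686156, -1)) = Mul(-2385553, Rational(1, 2686156)) = Rational(-2385553, 2686156)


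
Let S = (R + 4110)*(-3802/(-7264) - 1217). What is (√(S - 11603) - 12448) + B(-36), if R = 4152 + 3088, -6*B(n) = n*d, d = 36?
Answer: -12232 + 3*I*√24566422/4 ≈ -12232.0 + 3717.3*I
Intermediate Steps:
B(n) = -6*n (B(n) = -n*36/6 = -6*n)
R = 7240
S = -110456075/8 (S = (7240 + 4110)*(-3802/(-7264) - 1217) = 11350*(-3802*(-1/7264) - 1217) = 11350*(1901/3632 - 1217) = 11350*(-4418243/3632) = -110456075/8 ≈ -1.3807e+7)
(√(S - 11603) - 12448) + B(-36) = (√(-110456075/8 - 11603) - 12448) - 6*(-36) = (√(-110548899/8) - 12448) + 216 = (3*I*√24566422/4 - 12448) + 216 = (-12448 + 3*I*√24566422/4) + 216 = -12232 + 3*I*√24566422/4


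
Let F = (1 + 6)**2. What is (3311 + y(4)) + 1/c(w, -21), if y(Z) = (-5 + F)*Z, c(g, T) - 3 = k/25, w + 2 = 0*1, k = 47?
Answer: 425439/122 ≈ 3487.2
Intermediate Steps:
F = 49 (F = 7**2 = 49)
w = -2 (w = -2 + 0*1 = -2 + 0 = -2)
c(g, T) = 122/25 (c(g, T) = 3 + 47/25 = 122/25)
y(Z) = 44*Z (y(Z) = (-5 + 49)*Z = 44*Z)
(3311 + y(4)) + 1/c(w, -21) = (3311 + 44*4) + 1/(122/25) = (3311 + 176) + 25/122 = 3487 + 25/122 = 425439/122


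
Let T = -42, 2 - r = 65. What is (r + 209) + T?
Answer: 104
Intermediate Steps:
r = -63 (r = 2 - 1*65 = 2 - 65 = -63)
(r + 209) + T = (-63 + 209) - 42 = 146 - 42 = 104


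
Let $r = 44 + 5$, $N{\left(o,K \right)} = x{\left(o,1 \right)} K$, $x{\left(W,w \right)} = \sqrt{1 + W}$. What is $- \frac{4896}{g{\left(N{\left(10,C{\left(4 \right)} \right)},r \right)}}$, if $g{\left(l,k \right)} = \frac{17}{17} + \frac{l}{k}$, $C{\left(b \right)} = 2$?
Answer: $- \frac{11755296}{2357} + \frac{479808 \sqrt{11}}{2357} \approx -4312.2$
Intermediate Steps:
$N{\left(o,K \right)} = K \sqrt{1 + o}$ ($N{\left(o,K \right)} = \sqrt{1 + o} K = K \sqrt{1 + o}$)
$r = 49$
$g{\left(l,k \right)} = 1 + \frac{l}{k}$ ($g{\left(l,k \right)} = 17 \cdot \frac{1}{17} + \frac{l}{k} = 1 + \frac{l}{k}$)
$- \frac{4896}{g{\left(N{\left(10,C{\left(4 \right)} \right)},r \right)}} = - \frac{4896}{\frac{1}{49} \left(49 + 2 \sqrt{1 + 10}\right)} = - \frac{4896}{\frac{1}{49} \left(49 + 2 \sqrt{11}\right)} = - \frac{4896}{1 + \frac{2 \sqrt{11}}{49}}$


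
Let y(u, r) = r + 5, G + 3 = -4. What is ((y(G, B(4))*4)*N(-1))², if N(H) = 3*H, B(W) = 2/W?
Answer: 4356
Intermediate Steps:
G = -7 (G = -3 - 4 = -7)
y(u, r) = 5 + r
((y(G, B(4))*4)*N(-1))² = (((5 + 2/4)*4)*(3*(-1)))² = (((5 + 2*(¼))*4)*(-3))² = (((5 + ½)*4)*(-3))² = (((11/2)*4)*(-3))² = (22*(-3))² = (-66)² = 4356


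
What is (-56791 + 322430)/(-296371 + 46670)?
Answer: -265639/249701 ≈ -1.0638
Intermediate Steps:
(-56791 + 322430)/(-296371 + 46670) = 265639/(-249701) = 265639*(-1/249701) = -265639/249701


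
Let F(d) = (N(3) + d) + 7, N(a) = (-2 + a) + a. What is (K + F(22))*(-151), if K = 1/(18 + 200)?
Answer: -1086445/218 ≈ -4983.7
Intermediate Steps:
N(a) = -2 + 2*a
K = 1/218 ≈ 0.0045872
F(d) = 11 + d (F(d) = ((-2 + 2*3) + d) + 7 = ((-2 + 6) + d) + 7 = (4 + d) + 7 = 11 + d)
(K + F(22))*(-151) = (1/218 + (11 + 22))*(-151) = (1/218 + 33)*(-151) = (7195/218)*(-151) = -1086445/218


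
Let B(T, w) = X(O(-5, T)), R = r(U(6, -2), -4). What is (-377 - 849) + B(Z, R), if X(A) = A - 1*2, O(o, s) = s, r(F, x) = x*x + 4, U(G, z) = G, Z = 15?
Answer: -1213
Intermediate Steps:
r(F, x) = 4 + x² (r(F, x) = x² + 4 = 4 + x²)
R = 20 (R = 4 + (-4)² = 4 + 16 = 20)
X(A) = -2 + A (X(A) = A - 2 = -2 + A)
B(T, w) = -2 + T
(-377 - 849) + B(Z, R) = (-377 - 849) + (-2 + 15) = -1226 + 13 = -1213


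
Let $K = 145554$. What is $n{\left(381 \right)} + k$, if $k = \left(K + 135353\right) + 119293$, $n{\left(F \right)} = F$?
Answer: $400581$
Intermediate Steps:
$k = 400200$ ($k = \left(145554 + 135353\right) + 119293 = 280907 + 119293 = 400200$)
$n{\left(381 \right)} + k = 381 + 400200 = 400581$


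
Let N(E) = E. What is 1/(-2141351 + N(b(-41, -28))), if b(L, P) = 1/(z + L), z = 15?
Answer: -26/55675127 ≈ -4.6700e-7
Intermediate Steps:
b(L, P) = 1/(15 + L)
1/(-2141351 + N(b(-41, -28))) = 1/(-2141351 + 1/(15 - 41)) = 1/(-2141351 + 1/(-26)) = 1/(-2141351 - 1/26) = 1/(-55675127/26) = -26/55675127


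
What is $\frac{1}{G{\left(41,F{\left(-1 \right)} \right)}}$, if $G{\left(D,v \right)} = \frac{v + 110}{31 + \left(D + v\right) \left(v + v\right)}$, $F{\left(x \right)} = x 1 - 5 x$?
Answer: $\frac{391}{114} \approx 3.4298$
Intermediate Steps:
$F{\left(x \right)} = - 4 x$ ($F{\left(x \right)} = x - 5 x = - 4 x$)
$G{\left(D,v \right)} = \frac{110 + v}{31 + 2 v \left(D + v\right)}$ ($G{\left(D,v \right)} = \frac{110 + v}{31 + \left(D + v\right) 2 v} = \frac{110 + v}{31 + 2 v \left(D + v\right)}$)
$\frac{1}{G{\left(41,F{\left(-1 \right)} \right)}} = \frac{1}{\frac{1}{31 + 2 \left(\left(-4\right) \left(-1\right)\right)^{2} + 2 \cdot 41 \left(\left(-4\right) \left(-1\right)\right)} \left(110 - -4\right)} = \frac{1}{\frac{1}{31 + 2 \cdot 4^{2} + 2 \cdot 41 \cdot 4} \left(110 + 4\right)} = \frac{1}{\frac{1}{31 + 2 \cdot 16 + 328} \cdot 114} = \frac{1}{\frac{1}{31 + 32 + 328} \cdot 114} = \frac{1}{\frac{1}{391} \cdot 114} = \frac{1}{\frac{114}{391}} = \frac{391}{114}$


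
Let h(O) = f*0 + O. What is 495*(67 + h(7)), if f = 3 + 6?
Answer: 36630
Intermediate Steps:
f = 9
h(O) = O (h(O) = 9*0 + O = 0 + O = O)
495*(67 + h(7)) = 495*(67 + 7) = 495*74 = 36630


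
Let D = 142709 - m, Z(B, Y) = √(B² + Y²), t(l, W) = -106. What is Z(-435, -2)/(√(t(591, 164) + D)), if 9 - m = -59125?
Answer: √15794755401/83469 ≈ 1.5057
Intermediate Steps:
m = 59134 (m = 9 - 1*(-59125) = 9 + 59125 = 59134)
D = 83575 (D = 142709 - 1*59134 = 142709 - 59134 = 83575)
Z(-435, -2)/(√(t(591, 164) + D)) = √((-435)² + (-2)²)/(√(-106 + 83575)) = √(189225 + 4)/(√83469) = √189229*(√83469/83469) = √15794755401/83469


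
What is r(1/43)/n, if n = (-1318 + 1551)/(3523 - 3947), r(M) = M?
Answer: -424/10019 ≈ -0.042320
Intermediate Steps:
n = -233/424 (n = 233/(-424) = 233*(-1/424) = -233/424 ≈ -0.54953)
r(1/43)/n = 1/(43*(-233/424)) = (1/43)*(-424/233) = -424/10019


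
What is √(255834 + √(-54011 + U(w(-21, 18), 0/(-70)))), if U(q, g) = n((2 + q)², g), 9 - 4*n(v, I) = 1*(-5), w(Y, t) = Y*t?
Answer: √(1023336 + 2*I*√216030)/2 ≈ 505.8 + 0.22973*I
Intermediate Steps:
n(v, I) = 7/2 (n(v, I) = 9/4 - (-5)/4 = 9/4 - ¼*(-5) = 9/4 + 5/4 = 7/2)
U(q, g) = 7/2
√(255834 + √(-54011 + U(w(-21, 18), 0/(-70)))) = √(255834 + √(-54011 + 7/2)) = √(255834 + √(-108015/2)) = √(255834 + I*√216030/2)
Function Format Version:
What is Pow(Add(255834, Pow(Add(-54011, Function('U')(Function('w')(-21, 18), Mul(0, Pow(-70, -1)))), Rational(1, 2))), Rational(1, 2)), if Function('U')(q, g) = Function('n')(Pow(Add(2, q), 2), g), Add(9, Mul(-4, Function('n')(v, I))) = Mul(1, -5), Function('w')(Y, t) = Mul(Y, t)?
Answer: Mul(Rational(1, 2), Pow(Add(1023336, Mul(2, I, Pow(216030, Rational(1, 2)))), Rational(1, 2))) ≈ Add(505.80, Mul(0.22973, I))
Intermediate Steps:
Function('n')(v, I) = Rational(7, 2) (Function('n')(v, I) = Add(Rational(9, 4), Mul(Rational(-1, 4), Mul(1, -5))) = Add(Rational(9, 4), Mul(Rational(-1, 4), -5)) = Add(Rational(9, 4), Rational(5, 4)) = Rational(7, 2))
Function('U')(q, g) = Rational(7, 2)
Pow(Add(255834, Pow(Add(-54011, Function('U')(Function('w')(-21, 18), Mul(0, Pow(-70, -1)))), Rational(1, 2))), Rational(1, 2)) = Pow(Add(255834, Pow(Add(-54011, Rational(7, 2)), Rational(1, 2))), Rational(1, 2)) = Pow(Add(255834, Pow(Rational(-108015, 2), Rational(1, 2))), Rational(1, 2)) = Pow(Add(255834, Mul(Rational(1, 2), I, Pow(216030, Rational(1, 2)))), Rational(1, 2))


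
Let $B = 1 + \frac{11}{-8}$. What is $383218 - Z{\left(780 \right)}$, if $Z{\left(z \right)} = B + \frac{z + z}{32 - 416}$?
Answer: $\frac{6131559}{16} \approx 3.8322 \cdot 10^{5}$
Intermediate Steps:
$B = - \frac{3}{8}$ ($B = 1 + 11 \left(- \frac{1}{8}\right) = 1 - \frac{11}{8} = - \frac{3}{8} \approx -0.375$)
$Z{\left(z \right)} = - \frac{3}{8} - \frac{z}{192}$ ($Z{\left(z \right)} = - \frac{3}{8} + \frac{z + z}{32 - 416} = - \frac{3}{8} + \frac{2 z}{-384} = - \frac{3}{8} + 2 z \left(- \frac{1}{384}\right) = - \frac{3}{8} - \frac{z}{192}$)
$383218 - Z{\left(780 \right)} = 383218 - \left(- \frac{3}{8} - \frac{65}{16}\right) = 383218 - - \frac{71}{16} = 383218 + \frac{71}{16} = \frac{6131559}{16}$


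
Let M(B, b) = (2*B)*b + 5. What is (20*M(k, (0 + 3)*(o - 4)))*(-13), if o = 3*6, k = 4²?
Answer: -350740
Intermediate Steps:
k = 16
o = 18
M(B, b) = 5 + 2*B*b (M(B, b) = 2*B*b + 5 = 5 + 2*B*b)
(20*M(k, (0 + 3)*(o - 4)))*(-13) = (20*(5 + 2*16*((0 + 3)*(18 - 4))))*(-13) = (20*(5 + 2*16*(3*14)))*(-13) = (20*(5 + 2*16*42))*(-13) = (20*(5 + 1344))*(-13) = (20*1349)*(-13) = 26980*(-13) = -350740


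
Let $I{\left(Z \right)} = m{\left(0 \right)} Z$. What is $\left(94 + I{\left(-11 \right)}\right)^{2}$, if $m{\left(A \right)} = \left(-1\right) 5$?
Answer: $22201$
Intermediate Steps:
$m{\left(A \right)} = -5$
$I{\left(Z \right)} = - 5 Z$
$\left(94 + I{\left(-11 \right)}\right)^{2} = \left(94 - -55\right)^{2} = \left(94 + 55\right)^{2} = 149^{2} = 22201$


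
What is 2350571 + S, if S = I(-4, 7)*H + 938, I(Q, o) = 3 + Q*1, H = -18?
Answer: 2351527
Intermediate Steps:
I(Q, o) = 3 + Q
S = 956 (S = (3 - 4)*(-18) + 938 = -1*(-18) + 938 = 18 + 938 = 956)
2350571 + S = 2350571 + 956 = 2351527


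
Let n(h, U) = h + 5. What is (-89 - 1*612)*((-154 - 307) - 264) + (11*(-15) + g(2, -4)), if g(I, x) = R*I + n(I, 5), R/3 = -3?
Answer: 508049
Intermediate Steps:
n(h, U) = 5 + h
R = -9 (R = 3*(-3) = -9)
g(I, x) = 5 - 8*I (g(I, x) = -9*I + (5 + I) = 5 - 8*I)
(-89 - 1*612)*((-154 - 307) - 264) + (11*(-15) + g(2, -4)) = (-89 - 1*612)*((-154 - 307) - 264) + (11*(-15) + (5 - 8*2)) = (-89 - 612)*(-461 - 264) + (-165 + (5 - 16)) = -701*(-725) + (-165 - 11) = 508225 - 176 = 508049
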